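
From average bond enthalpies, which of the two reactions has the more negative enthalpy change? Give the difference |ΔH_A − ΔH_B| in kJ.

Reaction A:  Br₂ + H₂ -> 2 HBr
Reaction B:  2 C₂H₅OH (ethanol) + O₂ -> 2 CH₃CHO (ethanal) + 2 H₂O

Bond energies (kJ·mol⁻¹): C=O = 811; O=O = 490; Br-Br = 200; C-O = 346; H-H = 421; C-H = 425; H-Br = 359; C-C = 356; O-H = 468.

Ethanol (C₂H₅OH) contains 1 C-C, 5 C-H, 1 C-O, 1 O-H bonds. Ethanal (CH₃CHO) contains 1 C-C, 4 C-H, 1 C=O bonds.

Reaction B, by 429 kJ

Reaction A:
  Bonds broken (reactants):
    Br-Br: 1 × 200 = 200
    H-H: 1 × 421 = 421
    Σ(broken) = 621 kJ
  Bonds formed (products):
    H-Br: 2 × 359 = 718
    Σ(formed) = 718 kJ
  ΔH_A = 621 − 718 = −97 kJ
Reaction B:
  Bonds broken (reactants):
    C-C: 2 × 356 = 712
    C-H: 10 × 425 = 4250
    C-O: 2 × 346 = 692
    O-H: 2 × 468 = 936
    O=O: 1 × 490 = 490
    Σ(broken) = 7080 kJ
  Bonds formed (products):
    C-C: 2 × 356 = 712
    C-H: 8 × 425 = 3400
    C=O: 2 × 811 = 1622
    O-H: 4 × 468 = 1872
    Σ(formed) = 7606 kJ
  ΔH_B = 7080 − 7606 = −526 kJ
ΔH_A − ΔH_B = +429 kJ, so reaction B has the more negative ΔH; |ΔH_A − ΔH_B| = 429 kJ.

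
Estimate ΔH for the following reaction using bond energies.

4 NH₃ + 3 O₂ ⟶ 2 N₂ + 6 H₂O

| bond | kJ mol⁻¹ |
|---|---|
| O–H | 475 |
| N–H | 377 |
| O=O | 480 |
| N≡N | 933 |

ΔH ≈ −1602 kJ

Bonds broken (reactants):
  N–H: 12 × 377 = 4524
  O=O: 3 × 480 = 1440
  Σ(broken) = 5964 kJ
Bonds formed (products):
  N≡N: 2 × 933 = 1866
  O–H: 12 × 475 = 5700
  Σ(formed) = 7566 kJ
ΔH = Σ(broken) − Σ(formed) = 5964 − 7566 = −1602 kJ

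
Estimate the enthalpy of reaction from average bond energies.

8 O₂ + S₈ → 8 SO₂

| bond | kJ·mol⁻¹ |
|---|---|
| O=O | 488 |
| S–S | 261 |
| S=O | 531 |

ΔH ≈ −2504 kJ

Bonds broken (reactants):
  O=O: 8 × 488 = 3904
  S–S: 8 × 261 = 2088
  Σ(broken) = 5992 kJ
Bonds formed (products):
  S=O: 16 × 531 = 8496
  Σ(formed) = 8496 kJ
ΔH = Σ(broken) − Σ(formed) = 5992 − 8496 = −2504 kJ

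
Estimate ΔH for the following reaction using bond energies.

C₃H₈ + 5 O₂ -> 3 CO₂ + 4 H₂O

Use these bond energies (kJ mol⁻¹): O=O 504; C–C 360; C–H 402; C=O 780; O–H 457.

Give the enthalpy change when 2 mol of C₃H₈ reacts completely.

Bonds broken (reactants):
  C–C: 2 × 360 = 720
  C–H: 8 × 402 = 3216
  O=O: 5 × 504 = 2520
  Σ(broken) = 6456 kJ
Bonds formed (products):
  C=O: 6 × 780 = 4680
  O–H: 8 × 457 = 3656
  Σ(formed) = 8336 kJ
ΔH = Σ(broken) − Σ(formed) = 6456 − 8336 = −1880 kJ
For 2× the reaction as written: 2 × (−1880) = −3760 kJ

ΔH = −3760 kJ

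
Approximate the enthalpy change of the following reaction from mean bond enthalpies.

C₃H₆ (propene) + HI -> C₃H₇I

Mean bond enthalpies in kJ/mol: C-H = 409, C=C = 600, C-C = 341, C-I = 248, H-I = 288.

ΔH ≈ −110 kJ

Bonds broken (reactants):
  C-C: 1 × 341 = 341
  C-H: 6 × 409 = 2454
  C=C: 1 × 600 = 600
  H-I: 1 × 288 = 288
  Σ(broken) = 3683 kJ
Bonds formed (products):
  C-C: 2 × 341 = 682
  C-H: 7 × 409 = 2863
  C-I: 1 × 248 = 248
  Σ(formed) = 3793 kJ
ΔH = Σ(broken) − Σ(formed) = 3683 − 3793 = −110 kJ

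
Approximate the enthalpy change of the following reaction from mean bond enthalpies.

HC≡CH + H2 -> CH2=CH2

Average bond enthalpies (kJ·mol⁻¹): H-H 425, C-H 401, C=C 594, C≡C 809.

ΔH ≈ −162 kJ

Bonds broken (reactants):
  C≡C: 1 × 809 = 809
  C-H: 2 × 401 = 802
  H-H: 1 × 425 = 425
  Σ(broken) = 2036 kJ
Bonds formed (products):
  C-H: 4 × 401 = 1604
  C=C: 1 × 594 = 594
  Σ(formed) = 2198 kJ
ΔH = Σ(broken) − Σ(formed) = 2036 − 2198 = −162 kJ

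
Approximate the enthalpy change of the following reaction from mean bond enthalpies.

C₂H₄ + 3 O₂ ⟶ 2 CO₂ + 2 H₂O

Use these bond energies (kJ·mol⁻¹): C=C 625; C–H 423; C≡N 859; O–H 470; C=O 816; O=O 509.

Bonds broken (reactants):
  C–H: 4 × 423 = 1692
  C=C: 1 × 625 = 625
  O=O: 3 × 509 = 1527
  Σ(broken) = 3844 kJ
Bonds formed (products):
  C=O: 4 × 816 = 3264
  O–H: 4 × 470 = 1880
  Σ(formed) = 5144 kJ
ΔH = Σ(broken) − Σ(formed) = 3844 − 5144 = −1300 kJ

ΔH ≈ −1300 kJ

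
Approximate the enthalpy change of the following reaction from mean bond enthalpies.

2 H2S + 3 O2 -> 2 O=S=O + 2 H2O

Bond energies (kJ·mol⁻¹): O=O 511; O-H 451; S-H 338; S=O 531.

Bonds broken (reactants):
  O=O: 3 × 511 = 1533
  S-H: 4 × 338 = 1352
  Σ(broken) = 2885 kJ
Bonds formed (products):
  O-H: 4 × 451 = 1804
  S=O: 4 × 531 = 2124
  Σ(formed) = 3928 kJ
ΔH = Σ(broken) − Σ(formed) = 2885 − 3928 = −1043 kJ

ΔH ≈ −1043 kJ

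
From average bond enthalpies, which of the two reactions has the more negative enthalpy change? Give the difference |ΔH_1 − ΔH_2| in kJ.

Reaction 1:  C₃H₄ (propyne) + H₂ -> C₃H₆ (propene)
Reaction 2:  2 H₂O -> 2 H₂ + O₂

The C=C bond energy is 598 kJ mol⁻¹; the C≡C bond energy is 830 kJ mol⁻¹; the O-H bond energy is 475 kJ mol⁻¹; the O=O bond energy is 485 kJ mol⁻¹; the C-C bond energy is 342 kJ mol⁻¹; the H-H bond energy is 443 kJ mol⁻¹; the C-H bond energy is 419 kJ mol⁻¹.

Reaction 1:
  Bonds broken (reactants):
    C≡C: 1 × 830 = 830
    C-C: 1 × 342 = 342
    C-H: 4 × 419 = 1676
    H-H: 1 × 443 = 443
    Σ(broken) = 3291 kJ
  Bonds formed (products):
    C-C: 1 × 342 = 342
    C-H: 6 × 419 = 2514
    C=C: 1 × 598 = 598
    Σ(formed) = 3454 kJ
  ΔH_1 = 3291 − 3454 = −163 kJ
Reaction 2:
  Bonds broken (reactants):
    O-H: 4 × 475 = 1900
    Σ(broken) = 1900 kJ
  Bonds formed (products):
    H-H: 2 × 443 = 886
    O=O: 1 × 485 = 485
    Σ(formed) = 1371 kJ
  ΔH_2 = 1900 − 1371 = +529 kJ
ΔH_1 − ΔH_2 = −692 kJ, so reaction 1 has the more negative ΔH; |ΔH_1 − ΔH_2| = 692 kJ.

Reaction 1, by 692 kJ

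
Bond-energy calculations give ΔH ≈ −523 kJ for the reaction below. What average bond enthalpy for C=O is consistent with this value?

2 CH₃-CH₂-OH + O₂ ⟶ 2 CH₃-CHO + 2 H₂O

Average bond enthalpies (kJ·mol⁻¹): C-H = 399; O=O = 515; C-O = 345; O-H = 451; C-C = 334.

D(C=O) ≈ 812 kJ/mol

Let D be the C=O bond energy.
Σ(broken) = 2×334 + 10×399 + 2×345 + 2×451 + 1×515 = 6765
Σ(formed) = 2×334 + 8×399 + 2×D + 4×451 = 5664 + 2D
ΔH = Σ(broken) − Σ(formed) = (6765) − (5664 + 2D) = +1101 − 2D
Setting this equal to −523 kJ gives 2D = 1624, so D = 812 kJ/mol.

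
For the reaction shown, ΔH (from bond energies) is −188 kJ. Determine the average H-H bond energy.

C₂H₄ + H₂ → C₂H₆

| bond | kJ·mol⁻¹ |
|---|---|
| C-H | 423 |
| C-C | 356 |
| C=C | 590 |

D(H-H) ≈ 424 kJ/mol

Let D be the H-H bond energy.
Σ(broken) = 4×423 + 1×590 + 1×D = 2282 + D
Σ(formed) = 1×356 + 6×423 = 2894
ΔH = Σ(broken) − Σ(formed) = (2282 + D) − (2894) = −612 + D
Setting this equal to −188 kJ gives D = 424 kJ/mol.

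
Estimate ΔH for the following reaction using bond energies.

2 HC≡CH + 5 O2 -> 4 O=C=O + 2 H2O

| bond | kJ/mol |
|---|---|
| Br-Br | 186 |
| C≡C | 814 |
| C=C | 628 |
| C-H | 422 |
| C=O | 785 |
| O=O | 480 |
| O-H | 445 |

ΔH ≈ −2344 kJ

Bonds broken (reactants):
  C≡C: 2 × 814 = 1628
  C-H: 4 × 422 = 1688
  O=O: 5 × 480 = 2400
  Σ(broken) = 5716 kJ
Bonds formed (products):
  C=O: 8 × 785 = 6280
  O-H: 4 × 445 = 1780
  Σ(formed) = 8060 kJ
ΔH = Σ(broken) − Σ(formed) = 5716 − 8060 = −2344 kJ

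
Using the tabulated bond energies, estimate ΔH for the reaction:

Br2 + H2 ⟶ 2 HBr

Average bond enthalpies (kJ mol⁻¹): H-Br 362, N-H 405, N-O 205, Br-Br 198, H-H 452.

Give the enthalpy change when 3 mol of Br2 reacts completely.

ΔH = −222 kJ

Bonds broken (reactants):
  Br-Br: 1 × 198 = 198
  H-H: 1 × 452 = 452
  Σ(broken) = 650 kJ
Bonds formed (products):
  H-Br: 2 × 362 = 724
  Σ(formed) = 724 kJ
ΔH = Σ(broken) − Σ(formed) = 650 − 724 = −74 kJ
For 3× the reaction as written: 3 × (−74) = −222 kJ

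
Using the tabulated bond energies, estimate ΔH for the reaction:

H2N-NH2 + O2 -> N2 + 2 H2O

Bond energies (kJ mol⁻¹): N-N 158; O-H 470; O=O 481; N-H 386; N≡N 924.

ΔH ≈ −621 kJ

Bonds broken (reactants):
  N-H: 4 × 386 = 1544
  N-N: 1 × 158 = 158
  O=O: 1 × 481 = 481
  Σ(broken) = 2183 kJ
Bonds formed (products):
  N≡N: 1 × 924 = 924
  O-H: 4 × 470 = 1880
  Σ(formed) = 2804 kJ
ΔH = Σ(broken) − Σ(formed) = 2183 − 2804 = −621 kJ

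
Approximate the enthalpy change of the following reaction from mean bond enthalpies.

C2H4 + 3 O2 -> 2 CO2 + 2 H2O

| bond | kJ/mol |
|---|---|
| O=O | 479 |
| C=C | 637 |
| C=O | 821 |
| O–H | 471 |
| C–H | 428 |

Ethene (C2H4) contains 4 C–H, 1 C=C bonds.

ΔH ≈ −1382 kJ

Bonds broken (reactants):
  C–H: 4 × 428 = 1712
  C=C: 1 × 637 = 637
  O=O: 3 × 479 = 1437
  Σ(broken) = 3786 kJ
Bonds formed (products):
  C=O: 4 × 821 = 3284
  O–H: 4 × 471 = 1884
  Σ(formed) = 5168 kJ
ΔH = Σ(broken) − Σ(formed) = 3786 − 5168 = −1382 kJ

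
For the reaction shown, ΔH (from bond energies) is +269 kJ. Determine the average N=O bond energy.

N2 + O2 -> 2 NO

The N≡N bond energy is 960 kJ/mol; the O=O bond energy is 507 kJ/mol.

D(N=O) ≈ 599 kJ/mol

Let D be the N=O bond energy.
Σ(broken) = 1×960 + 1×507 = 1467
Σ(formed) = 2×D = 2D
ΔH = Σ(broken) − Σ(formed) = (1467) − (2D) = +1467 − 2D
Setting this equal to +269 kJ gives 2D = 1198, so D = 599 kJ/mol.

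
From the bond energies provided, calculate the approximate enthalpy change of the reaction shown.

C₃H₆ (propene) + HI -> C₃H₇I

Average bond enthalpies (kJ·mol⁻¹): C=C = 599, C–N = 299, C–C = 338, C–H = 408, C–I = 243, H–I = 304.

ΔH ≈ −86 kJ

Bonds broken (reactants):
  C–C: 1 × 338 = 338
  C–H: 6 × 408 = 2448
  C=C: 1 × 599 = 599
  H–I: 1 × 304 = 304
  Σ(broken) = 3689 kJ
Bonds formed (products):
  C–C: 2 × 338 = 676
  C–H: 7 × 408 = 2856
  C–I: 1 × 243 = 243
  Σ(formed) = 3775 kJ
ΔH = Σ(broken) − Σ(formed) = 3689 − 3775 = −86 kJ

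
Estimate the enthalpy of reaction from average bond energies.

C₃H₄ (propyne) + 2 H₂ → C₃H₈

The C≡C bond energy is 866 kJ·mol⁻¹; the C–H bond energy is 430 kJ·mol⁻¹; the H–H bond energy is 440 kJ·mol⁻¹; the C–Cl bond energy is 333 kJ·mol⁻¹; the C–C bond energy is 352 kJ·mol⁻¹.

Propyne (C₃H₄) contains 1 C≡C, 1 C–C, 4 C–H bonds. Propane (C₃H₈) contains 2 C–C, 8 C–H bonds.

ΔH ≈ −326 kJ

Bonds broken (reactants):
  C≡C: 1 × 866 = 866
  C–C: 1 × 352 = 352
  C–H: 4 × 430 = 1720
  H–H: 2 × 440 = 880
  Σ(broken) = 3818 kJ
Bonds formed (products):
  C–C: 2 × 352 = 704
  C–H: 8 × 430 = 3440
  Σ(formed) = 4144 kJ
ΔH = Σ(broken) − Σ(formed) = 3818 − 4144 = −326 kJ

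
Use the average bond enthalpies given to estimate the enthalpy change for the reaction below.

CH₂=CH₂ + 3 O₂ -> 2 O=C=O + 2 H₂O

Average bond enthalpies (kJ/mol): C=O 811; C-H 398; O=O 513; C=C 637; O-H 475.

ΔH ≈ −1376 kJ

Bonds broken (reactants):
  C-H: 4 × 398 = 1592
  C=C: 1 × 637 = 637
  O=O: 3 × 513 = 1539
  Σ(broken) = 3768 kJ
Bonds formed (products):
  C=O: 4 × 811 = 3244
  O-H: 4 × 475 = 1900
  Σ(formed) = 5144 kJ
ΔH = Σ(broken) − Σ(formed) = 3768 − 5144 = −1376 kJ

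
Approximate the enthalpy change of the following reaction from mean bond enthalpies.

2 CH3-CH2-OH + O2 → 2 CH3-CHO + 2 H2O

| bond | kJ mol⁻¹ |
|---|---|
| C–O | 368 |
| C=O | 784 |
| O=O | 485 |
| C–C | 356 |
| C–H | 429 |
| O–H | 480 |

Bonds broken (reactants):
  C–C: 2 × 356 = 712
  C–H: 10 × 429 = 4290
  C–O: 2 × 368 = 736
  O–H: 2 × 480 = 960
  O=O: 1 × 485 = 485
  Σ(broken) = 7183 kJ
Bonds formed (products):
  C–C: 2 × 356 = 712
  C–H: 8 × 429 = 3432
  C=O: 2 × 784 = 1568
  O–H: 4 × 480 = 1920
  Σ(formed) = 7632 kJ
ΔH = Σ(broken) − Σ(formed) = 7183 − 7632 = −449 kJ

ΔH ≈ −449 kJ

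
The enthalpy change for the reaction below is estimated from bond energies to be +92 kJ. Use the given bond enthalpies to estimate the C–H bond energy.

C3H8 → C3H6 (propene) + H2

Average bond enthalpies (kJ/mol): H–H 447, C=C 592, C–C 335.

Let D be the C–H bond energy.
Σ(broken) = 2×335 + 8×D = 670 + 8D
Σ(formed) = 1×335 + 6×D + 1×592 + 1×447 = 1374 + 6D
ΔH = Σ(broken) − Σ(formed) = (670 + 8D) − (1374 + 6D) = −704 + 2D
Setting this equal to +92 kJ gives 2D = 796, so D = 398 kJ/mol.

D(C–H) ≈ 398 kJ/mol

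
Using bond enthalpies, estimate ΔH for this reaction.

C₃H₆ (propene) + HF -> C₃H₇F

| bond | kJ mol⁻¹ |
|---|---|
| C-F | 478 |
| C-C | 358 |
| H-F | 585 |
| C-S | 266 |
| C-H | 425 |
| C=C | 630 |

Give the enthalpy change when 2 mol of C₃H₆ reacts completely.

Bonds broken (reactants):
  C-C: 1 × 358 = 358
  C-H: 6 × 425 = 2550
  C=C: 1 × 630 = 630
  H-F: 1 × 585 = 585
  Σ(broken) = 4123 kJ
Bonds formed (products):
  C-C: 2 × 358 = 716
  C-F: 1 × 478 = 478
  C-H: 7 × 425 = 2975
  Σ(formed) = 4169 kJ
ΔH = Σ(broken) − Σ(formed) = 4123 − 4169 = −46 kJ
For 2× the reaction as written: 2 × (−46) = −92 kJ

ΔH = −92 kJ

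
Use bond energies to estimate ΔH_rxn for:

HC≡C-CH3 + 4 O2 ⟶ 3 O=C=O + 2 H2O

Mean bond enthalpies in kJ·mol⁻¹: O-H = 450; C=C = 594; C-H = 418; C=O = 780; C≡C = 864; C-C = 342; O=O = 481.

ΔH ≈ −1678 kJ

Bonds broken (reactants):
  C≡C: 1 × 864 = 864
  C-C: 1 × 342 = 342
  C-H: 4 × 418 = 1672
  O=O: 4 × 481 = 1924
  Σ(broken) = 4802 kJ
Bonds formed (products):
  C=O: 6 × 780 = 4680
  O-H: 4 × 450 = 1800
  Σ(formed) = 6480 kJ
ΔH = Σ(broken) − Σ(formed) = 4802 − 6480 = −1678 kJ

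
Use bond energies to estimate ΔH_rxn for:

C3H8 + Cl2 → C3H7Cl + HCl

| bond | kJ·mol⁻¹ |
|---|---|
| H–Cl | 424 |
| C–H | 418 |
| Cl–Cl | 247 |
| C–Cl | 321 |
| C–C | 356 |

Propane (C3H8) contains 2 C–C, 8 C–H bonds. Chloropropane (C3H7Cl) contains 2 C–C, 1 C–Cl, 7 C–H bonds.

ΔH ≈ −80 kJ

Bonds broken (reactants):
  C–C: 2 × 356 = 712
  C–H: 8 × 418 = 3344
  Cl–Cl: 1 × 247 = 247
  Σ(broken) = 4303 kJ
Bonds formed (products):
  C–C: 2 × 356 = 712
  C–Cl: 1 × 321 = 321
  C–H: 7 × 418 = 2926
  H–Cl: 1 × 424 = 424
  Σ(formed) = 4383 kJ
ΔH = Σ(broken) − Σ(formed) = 4303 − 4383 = −80 kJ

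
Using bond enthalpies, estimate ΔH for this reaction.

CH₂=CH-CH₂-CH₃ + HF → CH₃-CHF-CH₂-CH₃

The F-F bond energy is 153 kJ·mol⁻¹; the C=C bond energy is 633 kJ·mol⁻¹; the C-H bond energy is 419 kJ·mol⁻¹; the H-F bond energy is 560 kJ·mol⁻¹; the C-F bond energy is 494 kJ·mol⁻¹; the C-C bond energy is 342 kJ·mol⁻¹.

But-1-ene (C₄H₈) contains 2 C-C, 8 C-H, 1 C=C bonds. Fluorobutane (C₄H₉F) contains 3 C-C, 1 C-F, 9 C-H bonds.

Bonds broken (reactants):
  C-C: 2 × 342 = 684
  C-H: 8 × 419 = 3352
  C=C: 1 × 633 = 633
  H-F: 1 × 560 = 560
  Σ(broken) = 5229 kJ
Bonds formed (products):
  C-C: 3 × 342 = 1026
  C-F: 1 × 494 = 494
  C-H: 9 × 419 = 3771
  Σ(formed) = 5291 kJ
ΔH = Σ(broken) − Σ(formed) = 5229 − 5291 = −62 kJ

ΔH ≈ −62 kJ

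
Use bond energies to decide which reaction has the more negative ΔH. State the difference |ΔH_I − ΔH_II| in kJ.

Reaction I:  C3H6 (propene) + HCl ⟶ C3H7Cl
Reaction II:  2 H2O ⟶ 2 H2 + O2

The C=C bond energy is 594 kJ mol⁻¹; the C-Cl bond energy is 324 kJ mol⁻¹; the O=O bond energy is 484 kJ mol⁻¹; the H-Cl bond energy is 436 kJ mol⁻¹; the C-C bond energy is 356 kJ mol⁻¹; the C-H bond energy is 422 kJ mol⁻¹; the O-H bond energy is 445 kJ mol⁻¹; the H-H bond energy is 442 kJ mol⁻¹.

Reaction I, by 484 kJ

Reaction I:
  Bonds broken (reactants):
    C-C: 1 × 356 = 356
    C-H: 6 × 422 = 2532
    C=C: 1 × 594 = 594
    H-Cl: 1 × 436 = 436
    Σ(broken) = 3918 kJ
  Bonds formed (products):
    C-C: 2 × 356 = 712
    C-Cl: 1 × 324 = 324
    C-H: 7 × 422 = 2954
    Σ(formed) = 3990 kJ
  ΔH_I = 3918 − 3990 = −72 kJ
Reaction II:
  Bonds broken (reactants):
    O-H: 4 × 445 = 1780
    Σ(broken) = 1780 kJ
  Bonds formed (products):
    H-H: 2 × 442 = 884
    O=O: 1 × 484 = 484
    Σ(formed) = 1368 kJ
  ΔH_II = 1780 − 1368 = +412 kJ
ΔH_I − ΔH_II = −484 kJ, so reaction I has the more negative ΔH; |ΔH_I − ΔH_II| = 484 kJ.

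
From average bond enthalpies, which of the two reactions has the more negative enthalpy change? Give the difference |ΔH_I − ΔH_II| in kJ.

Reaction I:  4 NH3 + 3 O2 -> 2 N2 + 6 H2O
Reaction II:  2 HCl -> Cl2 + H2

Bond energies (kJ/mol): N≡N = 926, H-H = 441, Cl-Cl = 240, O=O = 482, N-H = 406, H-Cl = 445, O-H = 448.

Reaction I, by 1119 kJ

Reaction I:
  Bonds broken (reactants):
    N-H: 12 × 406 = 4872
    O=O: 3 × 482 = 1446
    Σ(broken) = 6318 kJ
  Bonds formed (products):
    N≡N: 2 × 926 = 1852
    O-H: 12 × 448 = 5376
    Σ(formed) = 7228 kJ
  ΔH_I = 6318 − 7228 = −910 kJ
Reaction II:
  Bonds broken (reactants):
    H-Cl: 2 × 445 = 890
    Σ(broken) = 890 kJ
  Bonds formed (products):
    Cl-Cl: 1 × 240 = 240
    H-H: 1 × 441 = 441
    Σ(formed) = 681 kJ
  ΔH_II = 890 − 681 = +209 kJ
ΔH_I − ΔH_II = −1119 kJ, so reaction I has the more negative ΔH; |ΔH_I − ΔH_II| = 1119 kJ.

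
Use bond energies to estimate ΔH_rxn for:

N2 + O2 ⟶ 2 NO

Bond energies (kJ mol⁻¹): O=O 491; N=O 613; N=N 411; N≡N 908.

Bonds broken (reactants):
  N≡N: 1 × 908 = 908
  O=O: 1 × 491 = 491
  Σ(broken) = 1399 kJ
Bonds formed (products):
  N=O: 2 × 613 = 1226
  Σ(formed) = 1226 kJ
ΔH = Σ(broken) − Σ(formed) = 1399 − 1226 = +173 kJ

ΔH ≈ +173 kJ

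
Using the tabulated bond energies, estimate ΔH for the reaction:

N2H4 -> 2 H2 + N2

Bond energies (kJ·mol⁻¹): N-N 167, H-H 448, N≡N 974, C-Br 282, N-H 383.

ΔH ≈ −171 kJ

Bonds broken (reactants):
  N-H: 4 × 383 = 1532
  N-N: 1 × 167 = 167
  Σ(broken) = 1699 kJ
Bonds formed (products):
  H-H: 2 × 448 = 896
  N≡N: 1 × 974 = 974
  Σ(formed) = 1870 kJ
ΔH = Σ(broken) − Σ(formed) = 1699 − 1870 = −171 kJ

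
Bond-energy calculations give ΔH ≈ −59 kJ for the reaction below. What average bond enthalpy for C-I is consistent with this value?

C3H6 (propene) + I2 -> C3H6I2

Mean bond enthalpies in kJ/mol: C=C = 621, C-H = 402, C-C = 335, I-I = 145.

D(C-I) ≈ 245 kJ/mol

Let D be the C-I bond energy.
Σ(broken) = 1×335 + 6×402 + 1×621 + 1×145 = 3513
Σ(formed) = 2×335 + 6×402 + 2×D = 3082 + 2D
ΔH = Σ(broken) − Σ(formed) = (3513) − (3082 + 2D) = +431 − 2D
Setting this equal to −59 kJ gives 2D = 490, so D = 245 kJ/mol.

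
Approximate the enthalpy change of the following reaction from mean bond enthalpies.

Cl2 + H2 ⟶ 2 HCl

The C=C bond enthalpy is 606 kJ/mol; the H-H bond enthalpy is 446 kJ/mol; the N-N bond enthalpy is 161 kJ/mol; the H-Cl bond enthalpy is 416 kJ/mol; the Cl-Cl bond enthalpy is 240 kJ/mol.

ΔH ≈ −146 kJ

Bonds broken (reactants):
  Cl-Cl: 1 × 240 = 240
  H-H: 1 × 446 = 446
  Σ(broken) = 686 kJ
Bonds formed (products):
  H-Cl: 2 × 416 = 832
  Σ(formed) = 832 kJ
ΔH = Σ(broken) − Σ(formed) = 686 − 832 = −146 kJ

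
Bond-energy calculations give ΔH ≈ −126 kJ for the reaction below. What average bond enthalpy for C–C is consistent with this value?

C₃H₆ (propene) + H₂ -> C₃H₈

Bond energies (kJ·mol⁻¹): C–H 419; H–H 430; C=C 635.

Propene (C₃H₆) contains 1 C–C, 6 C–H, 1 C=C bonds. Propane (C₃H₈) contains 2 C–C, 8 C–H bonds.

Let D be the C–C bond energy.
Σ(broken) = 1×D + 6×419 + 1×635 + 1×430 = 3579 + D
Σ(formed) = 2×D + 8×419 = 3352 + 2D
ΔH = Σ(broken) − Σ(formed) = (3579 + D) − (3352 + 2D) = +227 − D
Setting this equal to −126 kJ gives D = 353 kJ/mol.

D(C–C) ≈ 353 kJ/mol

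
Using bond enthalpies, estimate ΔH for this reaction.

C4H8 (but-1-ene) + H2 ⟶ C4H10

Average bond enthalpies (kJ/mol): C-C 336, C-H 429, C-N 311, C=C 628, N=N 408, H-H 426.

Bonds broken (reactants):
  C-C: 2 × 336 = 672
  C-H: 8 × 429 = 3432
  C=C: 1 × 628 = 628
  H-H: 1 × 426 = 426
  Σ(broken) = 5158 kJ
Bonds formed (products):
  C-C: 3 × 336 = 1008
  C-H: 10 × 429 = 4290
  Σ(formed) = 5298 kJ
ΔH = Σ(broken) − Σ(formed) = 5158 − 5298 = −140 kJ

ΔH ≈ −140 kJ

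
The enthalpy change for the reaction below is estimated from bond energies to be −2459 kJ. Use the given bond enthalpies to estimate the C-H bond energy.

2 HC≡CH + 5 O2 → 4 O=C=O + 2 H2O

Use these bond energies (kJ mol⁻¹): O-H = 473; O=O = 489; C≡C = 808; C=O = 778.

D(C-H) ≈ 399 kJ/mol

Let D be the C-H bond energy.
Σ(broken) = 2×808 + 4×D + 5×489 = 4061 + 4D
Σ(formed) = 8×778 + 4×473 = 8116
ΔH = Σ(broken) − Σ(formed) = (4061 + 4D) − (8116) = −4055 + 4D
Setting this equal to −2459 kJ gives 4D = 1596, so D = 399 kJ/mol.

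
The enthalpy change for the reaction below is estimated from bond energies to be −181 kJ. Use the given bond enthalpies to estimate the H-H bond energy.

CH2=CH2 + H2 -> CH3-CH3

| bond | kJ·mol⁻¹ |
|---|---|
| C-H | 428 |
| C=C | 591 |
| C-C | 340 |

Let D be the H-H bond energy.
Σ(broken) = 4×428 + 1×591 + 1×D = 2303 + D
Σ(formed) = 1×340 + 6×428 = 2908
ΔH = Σ(broken) − Σ(formed) = (2303 + D) − (2908) = −605 + D
Setting this equal to −181 kJ gives D = 424 kJ/mol.

D(H-H) ≈ 424 kJ/mol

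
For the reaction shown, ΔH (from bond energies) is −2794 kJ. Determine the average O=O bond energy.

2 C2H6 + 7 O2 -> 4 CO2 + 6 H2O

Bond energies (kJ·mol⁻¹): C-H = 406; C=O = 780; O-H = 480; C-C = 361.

Let D be the O=O bond energy.
Σ(broken) = 2×361 + 12×406 + 7×D = 5594 + 7D
Σ(formed) = 8×780 + 12×480 = 12000
ΔH = Σ(broken) − Σ(formed) = (5594 + 7D) − (12000) = −6406 + 7D
Setting this equal to −2794 kJ gives 7D = 3612, so D = 516 kJ/mol.

D(O=O) ≈ 516 kJ/mol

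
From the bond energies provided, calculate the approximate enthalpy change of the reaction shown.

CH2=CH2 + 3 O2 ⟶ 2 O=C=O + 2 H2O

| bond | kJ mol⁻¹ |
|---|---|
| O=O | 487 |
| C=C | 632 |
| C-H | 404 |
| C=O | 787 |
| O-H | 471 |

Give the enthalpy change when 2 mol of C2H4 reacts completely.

Bonds broken (reactants):
  C-H: 4 × 404 = 1616
  C=C: 1 × 632 = 632
  O=O: 3 × 487 = 1461
  Σ(broken) = 3709 kJ
Bonds formed (products):
  C=O: 4 × 787 = 3148
  O-H: 4 × 471 = 1884
  Σ(formed) = 5032 kJ
ΔH = Σ(broken) − Σ(formed) = 3709 − 5032 = −1323 kJ
For 2× the reaction as written: 2 × (−1323) = −2646 kJ

ΔH = −2646 kJ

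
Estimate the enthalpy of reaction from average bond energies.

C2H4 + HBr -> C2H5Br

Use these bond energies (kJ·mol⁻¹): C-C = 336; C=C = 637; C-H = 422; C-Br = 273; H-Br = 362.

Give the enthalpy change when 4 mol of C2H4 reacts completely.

ΔH = −128 kJ

Bonds broken (reactants):
  C-H: 4 × 422 = 1688
  C=C: 1 × 637 = 637
  H-Br: 1 × 362 = 362
  Σ(broken) = 2687 kJ
Bonds formed (products):
  C-Br: 1 × 273 = 273
  C-C: 1 × 336 = 336
  C-H: 5 × 422 = 2110
  Σ(formed) = 2719 kJ
ΔH = Σ(broken) − Σ(formed) = 2687 − 2719 = −32 kJ
For 4× the reaction as written: 4 × (−32) = −128 kJ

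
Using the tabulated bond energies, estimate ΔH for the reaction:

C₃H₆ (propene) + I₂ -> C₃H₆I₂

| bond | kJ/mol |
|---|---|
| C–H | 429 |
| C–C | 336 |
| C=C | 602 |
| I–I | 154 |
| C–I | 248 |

Bonds broken (reactants):
  C–C: 1 × 336 = 336
  C–H: 6 × 429 = 2574
  C=C: 1 × 602 = 602
  I–I: 1 × 154 = 154
  Σ(broken) = 3666 kJ
Bonds formed (products):
  C–C: 2 × 336 = 672
  C–H: 6 × 429 = 2574
  C–I: 2 × 248 = 496
  Σ(formed) = 3742 kJ
ΔH = Σ(broken) − Σ(formed) = 3666 − 3742 = −76 kJ

ΔH ≈ −76 kJ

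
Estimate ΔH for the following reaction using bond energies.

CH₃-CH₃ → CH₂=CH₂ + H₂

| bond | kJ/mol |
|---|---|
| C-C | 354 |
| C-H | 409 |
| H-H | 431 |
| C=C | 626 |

ΔH ≈ +115 kJ

Bonds broken (reactants):
  C-C: 1 × 354 = 354
  C-H: 6 × 409 = 2454
  Σ(broken) = 2808 kJ
Bonds formed (products):
  C-H: 4 × 409 = 1636
  C=C: 1 × 626 = 626
  H-H: 1 × 431 = 431
  Σ(formed) = 2693 kJ
ΔH = Σ(broken) − Σ(formed) = 2808 − 2693 = +115 kJ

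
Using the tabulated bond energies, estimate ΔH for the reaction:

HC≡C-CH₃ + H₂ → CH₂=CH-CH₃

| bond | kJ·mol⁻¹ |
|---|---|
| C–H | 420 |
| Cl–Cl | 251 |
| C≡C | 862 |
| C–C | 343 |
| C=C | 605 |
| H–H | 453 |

Bonds broken (reactants):
  C≡C: 1 × 862 = 862
  C–C: 1 × 343 = 343
  C–H: 4 × 420 = 1680
  H–H: 1 × 453 = 453
  Σ(broken) = 3338 kJ
Bonds formed (products):
  C–C: 1 × 343 = 343
  C–H: 6 × 420 = 2520
  C=C: 1 × 605 = 605
  Σ(formed) = 3468 kJ
ΔH = Σ(broken) − Σ(formed) = 3338 − 3468 = −130 kJ

ΔH ≈ −130 kJ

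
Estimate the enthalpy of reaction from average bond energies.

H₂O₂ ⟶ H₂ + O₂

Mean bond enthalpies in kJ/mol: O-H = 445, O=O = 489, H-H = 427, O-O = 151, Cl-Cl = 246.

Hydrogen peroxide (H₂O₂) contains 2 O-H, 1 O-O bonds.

ΔH ≈ +125 kJ

Bonds broken (reactants):
  O-H: 2 × 445 = 890
  O-O: 1 × 151 = 151
  Σ(broken) = 1041 kJ
Bonds formed (products):
  H-H: 1 × 427 = 427
  O=O: 1 × 489 = 489
  Σ(formed) = 916 kJ
ΔH = Σ(broken) − Σ(formed) = 1041 − 916 = +125 kJ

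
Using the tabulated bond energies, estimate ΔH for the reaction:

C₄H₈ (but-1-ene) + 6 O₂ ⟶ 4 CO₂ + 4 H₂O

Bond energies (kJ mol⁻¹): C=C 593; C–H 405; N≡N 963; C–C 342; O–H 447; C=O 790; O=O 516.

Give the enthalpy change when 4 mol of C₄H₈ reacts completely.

Bonds broken (reactants):
  C–C: 2 × 342 = 684
  C–H: 8 × 405 = 3240
  C=C: 1 × 593 = 593
  O=O: 6 × 516 = 3096
  Σ(broken) = 7613 kJ
Bonds formed (products):
  C=O: 8 × 790 = 6320
  O–H: 8 × 447 = 3576
  Σ(formed) = 9896 kJ
ΔH = Σ(broken) − Σ(formed) = 7613 − 9896 = −2283 kJ
For 4× the reaction as written: 4 × (−2283) = −9132 kJ

ΔH = −9132 kJ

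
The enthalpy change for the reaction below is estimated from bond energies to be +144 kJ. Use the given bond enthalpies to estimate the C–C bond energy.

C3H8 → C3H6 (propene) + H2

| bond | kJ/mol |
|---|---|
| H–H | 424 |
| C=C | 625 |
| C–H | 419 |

D(C–C) ≈ 355 kJ/mol

Let D be the C–C bond energy.
Σ(broken) = 2×D + 8×419 = 3352 + 2D
Σ(formed) = 1×D + 6×419 + 1×625 + 1×424 = 3563 + D
ΔH = Σ(broken) − Σ(formed) = (3352 + 2D) − (3563 + D) = −211 + D
Setting this equal to +144 kJ gives D = 355 kJ/mol.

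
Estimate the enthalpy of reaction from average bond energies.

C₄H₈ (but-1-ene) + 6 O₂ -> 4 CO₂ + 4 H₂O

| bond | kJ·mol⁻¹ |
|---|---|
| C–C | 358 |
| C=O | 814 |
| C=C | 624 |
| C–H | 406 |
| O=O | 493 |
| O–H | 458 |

Bonds broken (reactants):
  C–C: 2 × 358 = 716
  C–H: 8 × 406 = 3248
  C=C: 1 × 624 = 624
  O=O: 6 × 493 = 2958
  Σ(broken) = 7546 kJ
Bonds formed (products):
  C=O: 8 × 814 = 6512
  O–H: 8 × 458 = 3664
  Σ(formed) = 10176 kJ
ΔH = Σ(broken) − Σ(formed) = 7546 − 10176 = −2630 kJ

ΔH ≈ −2630 kJ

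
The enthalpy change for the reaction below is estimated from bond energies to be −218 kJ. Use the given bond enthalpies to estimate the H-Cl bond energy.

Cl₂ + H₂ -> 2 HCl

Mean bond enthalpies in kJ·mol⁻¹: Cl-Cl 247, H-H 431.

D(H-Cl) ≈ 448 kJ/mol

Let D be the H-Cl bond energy.
Σ(broken) = 1×247 + 1×431 = 678
Σ(formed) = 2×D = 2D
ΔH = Σ(broken) − Σ(formed) = (678) − (2D) = +678 − 2D
Setting this equal to −218 kJ gives 2D = 896, so D = 448 kJ/mol.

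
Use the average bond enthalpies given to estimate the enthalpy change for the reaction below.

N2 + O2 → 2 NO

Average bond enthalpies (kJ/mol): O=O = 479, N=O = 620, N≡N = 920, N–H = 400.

Bonds broken (reactants):
  N≡N: 1 × 920 = 920
  O=O: 1 × 479 = 479
  Σ(broken) = 1399 kJ
Bonds formed (products):
  N=O: 2 × 620 = 1240
  Σ(formed) = 1240 kJ
ΔH = Σ(broken) − Σ(formed) = 1399 − 1240 = +159 kJ

ΔH ≈ +159 kJ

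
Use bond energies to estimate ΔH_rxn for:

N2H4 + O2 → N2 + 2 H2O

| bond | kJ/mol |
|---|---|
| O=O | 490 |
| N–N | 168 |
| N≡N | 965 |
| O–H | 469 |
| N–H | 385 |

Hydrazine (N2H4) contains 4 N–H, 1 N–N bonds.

ΔH ≈ −643 kJ

Bonds broken (reactants):
  N–H: 4 × 385 = 1540
  N–N: 1 × 168 = 168
  O=O: 1 × 490 = 490
  Σ(broken) = 2198 kJ
Bonds formed (products):
  N≡N: 1 × 965 = 965
  O–H: 4 × 469 = 1876
  Σ(formed) = 2841 kJ
ΔH = Σ(broken) − Σ(formed) = 2198 − 2841 = −643 kJ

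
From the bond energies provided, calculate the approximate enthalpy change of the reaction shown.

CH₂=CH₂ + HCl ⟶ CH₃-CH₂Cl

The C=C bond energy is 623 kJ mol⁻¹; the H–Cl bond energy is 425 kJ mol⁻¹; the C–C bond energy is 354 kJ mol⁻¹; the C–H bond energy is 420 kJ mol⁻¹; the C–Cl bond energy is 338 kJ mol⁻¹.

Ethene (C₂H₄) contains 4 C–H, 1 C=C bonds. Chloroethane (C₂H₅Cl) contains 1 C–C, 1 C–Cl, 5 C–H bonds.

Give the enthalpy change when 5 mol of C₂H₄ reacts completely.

ΔH = −320 kJ

Bonds broken (reactants):
  C–H: 4 × 420 = 1680
  C=C: 1 × 623 = 623
  H–Cl: 1 × 425 = 425
  Σ(broken) = 2728 kJ
Bonds formed (products):
  C–C: 1 × 354 = 354
  C–Cl: 1 × 338 = 338
  C–H: 5 × 420 = 2100
  Σ(formed) = 2792 kJ
ΔH = Σ(broken) − Σ(formed) = 2728 − 2792 = −64 kJ
For 5× the reaction as written: 5 × (−64) = −320 kJ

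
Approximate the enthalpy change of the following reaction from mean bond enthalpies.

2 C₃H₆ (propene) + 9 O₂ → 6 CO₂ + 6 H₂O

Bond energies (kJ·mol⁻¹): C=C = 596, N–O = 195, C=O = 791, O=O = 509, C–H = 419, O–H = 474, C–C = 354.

ΔH ≈ −3671 kJ

Bonds broken (reactants):
  C–C: 2 × 354 = 708
  C–H: 12 × 419 = 5028
  C=C: 2 × 596 = 1192
  O=O: 9 × 509 = 4581
  Σ(broken) = 11509 kJ
Bonds formed (products):
  C=O: 12 × 791 = 9492
  O–H: 12 × 474 = 5688
  Σ(formed) = 15180 kJ
ΔH = Σ(broken) − Σ(formed) = 11509 − 15180 = −3671 kJ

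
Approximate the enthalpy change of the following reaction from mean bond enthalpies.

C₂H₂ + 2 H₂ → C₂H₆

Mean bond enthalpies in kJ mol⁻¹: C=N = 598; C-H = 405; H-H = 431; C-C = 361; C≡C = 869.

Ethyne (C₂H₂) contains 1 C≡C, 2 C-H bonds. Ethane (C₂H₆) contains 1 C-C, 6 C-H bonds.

ΔH ≈ −250 kJ

Bonds broken (reactants):
  C≡C: 1 × 869 = 869
  C-H: 2 × 405 = 810
  H-H: 2 × 431 = 862
  Σ(broken) = 2541 kJ
Bonds formed (products):
  C-C: 1 × 361 = 361
  C-H: 6 × 405 = 2430
  Σ(formed) = 2791 kJ
ΔH = Σ(broken) − Σ(formed) = 2541 − 2791 = −250 kJ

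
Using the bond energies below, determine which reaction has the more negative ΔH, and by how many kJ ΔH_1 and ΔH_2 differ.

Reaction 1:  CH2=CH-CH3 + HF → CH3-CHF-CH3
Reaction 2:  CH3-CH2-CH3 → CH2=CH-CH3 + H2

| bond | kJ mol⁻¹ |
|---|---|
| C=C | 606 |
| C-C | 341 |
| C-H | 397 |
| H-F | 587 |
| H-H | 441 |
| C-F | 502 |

Reaction 1:
  Bonds broken (reactants):
    C-C: 1 × 341 = 341
    C-H: 6 × 397 = 2382
    C=C: 1 × 606 = 606
    H-F: 1 × 587 = 587
    Σ(broken) = 3916 kJ
  Bonds formed (products):
    C-C: 2 × 341 = 682
    C-F: 1 × 502 = 502
    C-H: 7 × 397 = 2779
    Σ(formed) = 3963 kJ
  ΔH_1 = 3916 − 3963 = −47 kJ
Reaction 2:
  Bonds broken (reactants):
    C-C: 2 × 341 = 682
    C-H: 8 × 397 = 3176
    Σ(broken) = 3858 kJ
  Bonds formed (products):
    C-C: 1 × 341 = 341
    C-H: 6 × 397 = 2382
    C=C: 1 × 606 = 606
    H-H: 1 × 441 = 441
    Σ(formed) = 3770 kJ
  ΔH_2 = 3858 − 3770 = +88 kJ
ΔH_1 − ΔH_2 = −135 kJ, so reaction 1 has the more negative ΔH; |ΔH_1 − ΔH_2| = 135 kJ.

Reaction 1, by 135 kJ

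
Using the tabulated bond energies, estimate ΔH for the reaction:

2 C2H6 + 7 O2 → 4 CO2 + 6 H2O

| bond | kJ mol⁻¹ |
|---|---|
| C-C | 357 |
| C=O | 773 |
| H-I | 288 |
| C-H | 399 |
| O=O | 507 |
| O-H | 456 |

ΔH ≈ −2605 kJ

Bonds broken (reactants):
  C-C: 2 × 357 = 714
  C-H: 12 × 399 = 4788
  O=O: 7 × 507 = 3549
  Σ(broken) = 9051 kJ
Bonds formed (products):
  C=O: 8 × 773 = 6184
  O-H: 12 × 456 = 5472
  Σ(formed) = 11656 kJ
ΔH = Σ(broken) − Σ(formed) = 9051 − 11656 = −2605 kJ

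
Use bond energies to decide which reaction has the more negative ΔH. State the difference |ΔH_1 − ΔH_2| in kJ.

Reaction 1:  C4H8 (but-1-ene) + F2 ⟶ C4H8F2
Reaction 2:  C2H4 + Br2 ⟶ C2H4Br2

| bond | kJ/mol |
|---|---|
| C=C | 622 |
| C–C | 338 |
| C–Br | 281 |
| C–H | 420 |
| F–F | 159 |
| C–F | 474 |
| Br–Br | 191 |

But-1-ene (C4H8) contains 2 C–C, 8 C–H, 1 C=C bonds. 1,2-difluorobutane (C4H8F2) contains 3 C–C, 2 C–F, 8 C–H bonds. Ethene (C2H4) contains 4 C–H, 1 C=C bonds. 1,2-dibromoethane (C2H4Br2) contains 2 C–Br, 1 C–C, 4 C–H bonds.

Reaction 1, by 418 kJ

Reaction 1:
  Bonds broken (reactants):
    C–C: 2 × 338 = 676
    C–H: 8 × 420 = 3360
    C=C: 1 × 622 = 622
    F–F: 1 × 159 = 159
    Σ(broken) = 4817 kJ
  Bonds formed (products):
    C–C: 3 × 338 = 1014
    C–F: 2 × 474 = 948
    C–H: 8 × 420 = 3360
    Σ(formed) = 5322 kJ
  ΔH_1 = 4817 − 5322 = −505 kJ
Reaction 2:
  Bonds broken (reactants):
    Br–Br: 1 × 191 = 191
    C–H: 4 × 420 = 1680
    C=C: 1 × 622 = 622
    Σ(broken) = 2493 kJ
  Bonds formed (products):
    C–Br: 2 × 281 = 562
    C–C: 1 × 338 = 338
    C–H: 4 × 420 = 1680
    Σ(formed) = 2580 kJ
  ΔH_2 = 2493 − 2580 = −87 kJ
ΔH_1 − ΔH_2 = −418 kJ, so reaction 1 has the more negative ΔH; |ΔH_1 − ΔH_2| = 418 kJ.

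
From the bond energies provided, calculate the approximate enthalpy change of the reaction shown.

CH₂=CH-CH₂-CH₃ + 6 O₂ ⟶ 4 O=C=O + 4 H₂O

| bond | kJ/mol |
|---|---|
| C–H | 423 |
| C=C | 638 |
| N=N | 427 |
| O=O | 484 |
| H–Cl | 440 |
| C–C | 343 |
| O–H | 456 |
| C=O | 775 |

ΔH ≈ −2236 kJ

Bonds broken (reactants):
  C–C: 2 × 343 = 686
  C–H: 8 × 423 = 3384
  C=C: 1 × 638 = 638
  O=O: 6 × 484 = 2904
  Σ(broken) = 7612 kJ
Bonds formed (products):
  C=O: 8 × 775 = 6200
  O–H: 8 × 456 = 3648
  Σ(formed) = 9848 kJ
ΔH = Σ(broken) − Σ(formed) = 7612 − 9848 = −2236 kJ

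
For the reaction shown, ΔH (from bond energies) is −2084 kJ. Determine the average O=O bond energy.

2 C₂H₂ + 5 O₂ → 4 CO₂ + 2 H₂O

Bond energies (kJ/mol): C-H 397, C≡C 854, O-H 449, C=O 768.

D(O=O) ≈ 512 kJ/mol

Let D be the O=O bond energy.
Σ(broken) = 2×854 + 4×397 + 5×D = 3296 + 5D
Σ(formed) = 8×768 + 4×449 = 7940
ΔH = Σ(broken) − Σ(formed) = (3296 + 5D) − (7940) = −4644 + 5D
Setting this equal to −2084 kJ gives 5D = 2560, so D = 512 kJ/mol.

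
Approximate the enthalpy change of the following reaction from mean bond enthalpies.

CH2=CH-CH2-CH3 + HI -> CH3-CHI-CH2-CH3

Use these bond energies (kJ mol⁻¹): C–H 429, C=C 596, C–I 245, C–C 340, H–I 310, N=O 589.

Bonds broken (reactants):
  C–C: 2 × 340 = 680
  C–H: 8 × 429 = 3432
  C=C: 1 × 596 = 596
  H–I: 1 × 310 = 310
  Σ(broken) = 5018 kJ
Bonds formed (products):
  C–C: 3 × 340 = 1020
  C–H: 9 × 429 = 3861
  C–I: 1 × 245 = 245
  Σ(formed) = 5126 kJ
ΔH = Σ(broken) − Σ(formed) = 5018 − 5126 = −108 kJ

ΔH ≈ −108 kJ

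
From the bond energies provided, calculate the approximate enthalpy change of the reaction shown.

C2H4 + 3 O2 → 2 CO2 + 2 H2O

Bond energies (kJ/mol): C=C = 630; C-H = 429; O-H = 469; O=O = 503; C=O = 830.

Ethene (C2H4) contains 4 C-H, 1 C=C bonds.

ΔH ≈ −1341 kJ

Bonds broken (reactants):
  C-H: 4 × 429 = 1716
  C=C: 1 × 630 = 630
  O=O: 3 × 503 = 1509
  Σ(broken) = 3855 kJ
Bonds formed (products):
  C=O: 4 × 830 = 3320
  O-H: 4 × 469 = 1876
  Σ(formed) = 5196 kJ
ΔH = Σ(broken) − Σ(formed) = 3855 − 5196 = −1341 kJ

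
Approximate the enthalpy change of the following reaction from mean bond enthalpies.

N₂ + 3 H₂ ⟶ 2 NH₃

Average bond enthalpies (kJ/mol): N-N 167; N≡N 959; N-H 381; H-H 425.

ΔH ≈ −52 kJ

Bonds broken (reactants):
  H-H: 3 × 425 = 1275
  N≡N: 1 × 959 = 959
  Σ(broken) = 2234 kJ
Bonds formed (products):
  N-H: 6 × 381 = 2286
  Σ(formed) = 2286 kJ
ΔH = Σ(broken) − Σ(formed) = 2234 − 2286 = −52 kJ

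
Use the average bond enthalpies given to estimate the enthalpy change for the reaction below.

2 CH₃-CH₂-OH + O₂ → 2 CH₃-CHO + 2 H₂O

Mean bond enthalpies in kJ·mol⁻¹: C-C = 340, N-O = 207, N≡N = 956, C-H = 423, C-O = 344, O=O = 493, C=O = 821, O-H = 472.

Bonds broken (reactants):
  C-C: 2 × 340 = 680
  C-H: 10 × 423 = 4230
  C-O: 2 × 344 = 688
  O-H: 2 × 472 = 944
  O=O: 1 × 493 = 493
  Σ(broken) = 7035 kJ
Bonds formed (products):
  C-C: 2 × 340 = 680
  C-H: 8 × 423 = 3384
  C=O: 2 × 821 = 1642
  O-H: 4 × 472 = 1888
  Σ(formed) = 7594 kJ
ΔH = Σ(broken) − Σ(formed) = 7035 − 7594 = −559 kJ

ΔH ≈ −559 kJ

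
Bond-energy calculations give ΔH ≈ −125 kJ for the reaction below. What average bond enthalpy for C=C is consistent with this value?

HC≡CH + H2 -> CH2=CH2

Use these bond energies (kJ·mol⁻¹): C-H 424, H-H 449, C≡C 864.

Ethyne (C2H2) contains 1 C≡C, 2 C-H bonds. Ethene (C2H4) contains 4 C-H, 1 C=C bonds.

Let D be the C=C bond energy.
Σ(broken) = 1×864 + 2×424 + 1×449 = 2161
Σ(formed) = 4×424 + 1×D = 1696 + D
ΔH = Σ(broken) − Σ(formed) = (2161) − (1696 + D) = +465 − D
Setting this equal to −125 kJ gives D = 590 kJ/mol.

D(C=C) ≈ 590 kJ/mol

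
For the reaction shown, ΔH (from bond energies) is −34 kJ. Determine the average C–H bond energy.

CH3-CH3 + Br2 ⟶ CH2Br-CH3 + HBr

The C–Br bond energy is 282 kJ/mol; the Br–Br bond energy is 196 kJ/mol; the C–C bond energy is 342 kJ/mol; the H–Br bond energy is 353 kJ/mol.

D(C–H) ≈ 405 kJ/mol

Let D be the C–H bond energy.
Σ(broken) = 1×196 + 1×342 + 6×D = 538 + 6D
Σ(formed) = 1×282 + 1×342 + 5×D + 1×353 = 977 + 5D
ΔH = Σ(broken) − Σ(formed) = (538 + 6D) − (977 + 5D) = −439 + D
Setting this equal to −34 kJ gives D = 405 kJ/mol.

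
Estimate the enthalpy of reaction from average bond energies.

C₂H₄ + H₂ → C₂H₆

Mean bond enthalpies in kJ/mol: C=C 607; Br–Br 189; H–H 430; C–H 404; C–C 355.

ΔH ≈ −126 kJ

Bonds broken (reactants):
  C–H: 4 × 404 = 1616
  C=C: 1 × 607 = 607
  H–H: 1 × 430 = 430
  Σ(broken) = 2653 kJ
Bonds formed (products):
  C–C: 1 × 355 = 355
  C–H: 6 × 404 = 2424
  Σ(formed) = 2779 kJ
ΔH = Σ(broken) − Σ(formed) = 2653 − 2779 = −126 kJ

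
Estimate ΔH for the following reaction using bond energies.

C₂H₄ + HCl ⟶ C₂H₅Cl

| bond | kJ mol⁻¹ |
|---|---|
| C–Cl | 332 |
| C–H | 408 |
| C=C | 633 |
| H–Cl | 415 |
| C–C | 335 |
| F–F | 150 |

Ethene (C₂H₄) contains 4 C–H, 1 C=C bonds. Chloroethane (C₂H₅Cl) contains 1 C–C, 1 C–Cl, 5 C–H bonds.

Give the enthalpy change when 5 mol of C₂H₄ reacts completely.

Bonds broken (reactants):
  C–H: 4 × 408 = 1632
  C=C: 1 × 633 = 633
  H–Cl: 1 × 415 = 415
  Σ(broken) = 2680 kJ
Bonds formed (products):
  C–C: 1 × 335 = 335
  C–Cl: 1 × 332 = 332
  C–H: 5 × 408 = 2040
  Σ(formed) = 2707 kJ
ΔH = Σ(broken) − Σ(formed) = 2680 − 2707 = −27 kJ
For 5× the reaction as written: 5 × (−27) = −135 kJ

ΔH = −135 kJ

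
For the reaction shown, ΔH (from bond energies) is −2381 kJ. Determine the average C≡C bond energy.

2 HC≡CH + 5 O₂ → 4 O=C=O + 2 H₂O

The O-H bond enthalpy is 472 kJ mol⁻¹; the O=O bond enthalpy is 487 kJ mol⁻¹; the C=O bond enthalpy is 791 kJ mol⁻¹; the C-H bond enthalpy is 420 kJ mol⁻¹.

D(C≡C) ≈ 860 kJ/mol

Let D be the C≡C bond energy.
Σ(broken) = 2×D + 4×420 + 5×487 = 4115 + 2D
Σ(formed) = 8×791 + 4×472 = 8216
ΔH = Σ(broken) − Σ(formed) = (4115 + 2D) − (8216) = −4101 + 2D
Setting this equal to −2381 kJ gives 2D = 1720, so D = 860 kJ/mol.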